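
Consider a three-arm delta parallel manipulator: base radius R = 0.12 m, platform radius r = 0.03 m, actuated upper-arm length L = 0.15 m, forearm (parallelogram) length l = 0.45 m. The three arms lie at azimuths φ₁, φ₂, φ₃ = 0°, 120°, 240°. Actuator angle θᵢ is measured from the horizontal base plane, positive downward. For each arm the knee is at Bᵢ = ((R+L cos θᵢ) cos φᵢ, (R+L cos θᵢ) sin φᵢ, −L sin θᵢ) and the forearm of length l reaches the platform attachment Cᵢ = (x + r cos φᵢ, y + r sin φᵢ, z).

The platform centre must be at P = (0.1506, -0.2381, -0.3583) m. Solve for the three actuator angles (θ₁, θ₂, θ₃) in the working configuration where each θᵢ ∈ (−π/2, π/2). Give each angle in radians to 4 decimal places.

θ₁ = -0.0873, θ₂ = 1.3964, θ₃ = 0.0002

rotate P by −φ1: (0.1506, -0.2381, -0.3583)
  A cos θ + B sin θ = C:  -0.0606·cos θ + -0.3583·sin θ = -0.0291
  γ=atan2(-0.3583,-0.0606)=-1.7383;  ψ=arccos(-0.0802)=1.6511;  θ1=γ+ψ≈-0.0873
arm 2 (φ=120.0°): x'=-0.2815, y'=-0.0114
  A cos θ + B sin θ = C:  0.3715·cos θ + -0.3583·sin θ = -0.2884
  γ=atan2(-0.3583,0.3715)=-0.7673;  ψ=arccos(-0.5588)=2.1637;  θ2=γ+ψ≈1.3964
φ3=240.0° → target in arm frame (0.1309, 0.2495)
  A=-0.0409, B=-0.3583, C=(l²−L²−A²−y'²−z²)/(2L)=-0.0410
  θ3 = atan2(B,A) + arccos(C/0.3606) = 0.0002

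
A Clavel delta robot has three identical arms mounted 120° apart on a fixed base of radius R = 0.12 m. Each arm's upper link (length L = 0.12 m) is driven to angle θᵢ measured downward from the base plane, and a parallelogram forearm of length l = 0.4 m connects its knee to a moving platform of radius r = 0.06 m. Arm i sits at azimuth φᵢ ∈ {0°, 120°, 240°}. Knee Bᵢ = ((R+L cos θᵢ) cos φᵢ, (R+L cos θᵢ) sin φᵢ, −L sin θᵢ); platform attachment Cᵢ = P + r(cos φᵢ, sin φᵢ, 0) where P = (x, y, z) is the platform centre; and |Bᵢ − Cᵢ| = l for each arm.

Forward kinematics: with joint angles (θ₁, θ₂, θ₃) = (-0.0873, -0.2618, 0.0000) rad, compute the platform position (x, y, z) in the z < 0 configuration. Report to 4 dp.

φ1=0.0°: virtual centre (0.1795, 0.0000, 0.0105), radius l
φ2=120.0°: virtual centre (-0.0880, 0.1523, 0.0311), radius l
φ3=240.0°: virtual centre (-0.0900, -0.1559, 0.0000), radius l
eliminate P² terms by subtracting sphere 1 from 2 and 3
linear system: -0.5350x+0.3047y = -0.0004−0.0412z; -0.5391x+-0.3118y = 0.0001−-0.0209z
det = 0.3310;  x = 0.0004+0.0195z,  y = -0.0008+-0.1009z
into |P−O₁|² = l²: 1.0106z² + -0.0278z + -0.1278 = 0;  Δ = 0.5173;  z = -0.3421 or 0.3696 → z<0 root = -0.3421
x = -0.0063, y = 0.0337

(-0.0063, 0.0337, -0.3421)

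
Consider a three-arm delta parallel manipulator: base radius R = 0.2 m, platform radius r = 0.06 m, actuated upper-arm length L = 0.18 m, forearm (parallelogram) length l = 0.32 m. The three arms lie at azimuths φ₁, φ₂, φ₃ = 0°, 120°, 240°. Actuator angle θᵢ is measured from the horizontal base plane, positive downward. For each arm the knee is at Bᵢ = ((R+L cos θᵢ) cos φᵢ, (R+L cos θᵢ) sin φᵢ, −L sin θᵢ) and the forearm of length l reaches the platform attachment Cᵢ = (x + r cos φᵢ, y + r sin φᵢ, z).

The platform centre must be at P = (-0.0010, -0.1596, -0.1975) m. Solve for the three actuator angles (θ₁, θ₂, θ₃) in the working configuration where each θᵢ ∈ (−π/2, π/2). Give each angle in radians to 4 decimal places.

θ₁ = 0.7851, θ₂ = 1.3961, θ₃ = -0.3492

rotate P by −φ1: (-0.0010, -0.1596, -0.1975)
  A cos θ + B sin θ = C:  0.1410·cos θ + -0.1975·sin θ = -0.0399
  √(A²+B²)=0.2427;  θ1 = -0.9508+1.7359 ≈ 0.7851
arm 2 (φ=120.0°): x'=-0.1377, y'=0.0807
  e−x'=0.2777;  (l²−L²−(e−x')²−y'²−z²)/2L = -0.1462
  √(A²+B²)=0.3408;  θ2 = -0.6182+2.0143 ≈ 1.3961
φ3=240.0° → target in arm frame (0.1387, 0.0789)
  A cos θ + B sin θ = C:  0.0013·cos θ + -0.1975·sin θ = 0.0688
  √(A²+B²)=0.1975;  θ3 = -1.5643+1.2151 ≈ -0.3492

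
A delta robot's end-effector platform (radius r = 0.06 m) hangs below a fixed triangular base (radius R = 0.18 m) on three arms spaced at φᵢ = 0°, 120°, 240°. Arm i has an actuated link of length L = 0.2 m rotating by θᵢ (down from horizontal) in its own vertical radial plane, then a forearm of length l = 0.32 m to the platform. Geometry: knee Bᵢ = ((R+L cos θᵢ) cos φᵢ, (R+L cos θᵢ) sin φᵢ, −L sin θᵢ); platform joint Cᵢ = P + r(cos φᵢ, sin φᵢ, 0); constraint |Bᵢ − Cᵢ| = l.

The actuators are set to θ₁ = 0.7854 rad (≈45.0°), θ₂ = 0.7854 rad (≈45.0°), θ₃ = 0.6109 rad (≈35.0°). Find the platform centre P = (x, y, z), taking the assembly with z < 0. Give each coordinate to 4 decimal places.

(-0.0130, -0.0226, -0.3044)

arm 1 at φ=0.0°: (R−r)+L cos θ1 = 0.2614;  O1 = (0.2614, 0.0000, -0.1414)
O2 = (0.2614·cos120.0°, 0.2614·sin120.0°, -0.1414) = (-0.1307, 0.2264, -0.1414)
arm 3 at φ=240.0°: (R−r)+L cos θ3 = 0.2838;  O3 = (-0.1419, -0.2458, -0.1147)
eliminate P² terms by subtracting sphere 1 from 2 and 3
[-0.7843 0.4528 0.0000]·P = 0.0000;  [-0.8067 -0.4916 0.0534]·P = 0.0054
Cramer: x(z) = -0.0032+0.0322z;  y(z) = -0.0056+0.0558z
sphere 1 gives Az²+Bz+C=0 with A=1.0041, B=0.2652, C=-0.0123;  B²−4AC=0.1198;  roots -0.3044, 0.0403;  negative root z = -0.3044
x = -0.0130, y = -0.0226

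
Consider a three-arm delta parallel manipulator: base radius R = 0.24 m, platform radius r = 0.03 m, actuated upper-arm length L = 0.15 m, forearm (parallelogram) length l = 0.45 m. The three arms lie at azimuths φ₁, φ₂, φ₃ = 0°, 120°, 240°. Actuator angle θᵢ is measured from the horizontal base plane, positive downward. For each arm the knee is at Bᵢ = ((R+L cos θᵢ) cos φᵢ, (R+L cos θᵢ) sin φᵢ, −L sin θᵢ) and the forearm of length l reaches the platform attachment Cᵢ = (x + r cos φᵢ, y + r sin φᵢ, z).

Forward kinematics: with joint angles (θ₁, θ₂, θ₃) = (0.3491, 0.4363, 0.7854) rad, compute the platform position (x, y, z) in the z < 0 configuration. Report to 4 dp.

(0.0329, 0.0391, -0.3672)

φ1=0.0°: virtual centre (0.3510, 0.0000, -0.0513), radius l
arm 2 at φ=120.0°: e+L cos θ2 = 0.3459;  S2 = (-0.1730, 0.2996, -0.0634)
arm 3 at φ=240.0°: e+L cos θ3 = 0.3161;  S3 = (-0.1580, -0.2737, -0.1061)
subtract pairs → two planes through P
plane₁₂: -1.0479x+0.5992y+-0.0242z = -0.0021
Cramer: x(z) = 0.0084-0.0666z;  y(z) = 0.0112-0.0762z
quadratic in z: (1.0102)z²+(0.1466)z+(-0.0824)=0, √Δ=0.5953 → z ∈ {-0.3672, 0.2221}; z = -0.3672 (taking z<0)
x = 0.0329, y = 0.0391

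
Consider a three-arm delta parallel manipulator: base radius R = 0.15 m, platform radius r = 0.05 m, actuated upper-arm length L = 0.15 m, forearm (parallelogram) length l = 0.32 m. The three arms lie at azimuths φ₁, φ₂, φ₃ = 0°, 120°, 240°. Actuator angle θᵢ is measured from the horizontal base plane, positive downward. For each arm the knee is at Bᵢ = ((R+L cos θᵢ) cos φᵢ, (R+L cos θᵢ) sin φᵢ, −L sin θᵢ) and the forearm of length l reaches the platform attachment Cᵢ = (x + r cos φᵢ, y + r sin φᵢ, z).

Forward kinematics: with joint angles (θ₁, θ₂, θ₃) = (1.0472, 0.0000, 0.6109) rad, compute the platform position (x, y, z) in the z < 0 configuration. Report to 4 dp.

φ1=0.0°: virtual centre (0.1750, 0.0000, -0.1299), radius l
φ2=120.0°: virtual centre (-0.1250, 0.2165, 0.0000), radius l
φ3=240.0°: virtual centre (-0.1114, -0.1930, -0.0860), radius l
subtract pairs → two planes through P
linear system: -0.6000x+0.4330y = 0.0150−0.2598z; -0.5729x+-0.3860y = 0.0096−0.0877z
Cramer: x(z) = -0.0207+0.2883z;  y(z) = 0.0059-0.2006z
sphere 1 gives Az²+Bz+C=0 with A=1.1233, B=0.1446, C=-0.0472;  B²−4AC=0.2329;  roots -0.2792, 0.1505;  negative root z = -0.2792
x = -0.1012, y = 0.0619

(-0.1012, 0.0619, -0.2792)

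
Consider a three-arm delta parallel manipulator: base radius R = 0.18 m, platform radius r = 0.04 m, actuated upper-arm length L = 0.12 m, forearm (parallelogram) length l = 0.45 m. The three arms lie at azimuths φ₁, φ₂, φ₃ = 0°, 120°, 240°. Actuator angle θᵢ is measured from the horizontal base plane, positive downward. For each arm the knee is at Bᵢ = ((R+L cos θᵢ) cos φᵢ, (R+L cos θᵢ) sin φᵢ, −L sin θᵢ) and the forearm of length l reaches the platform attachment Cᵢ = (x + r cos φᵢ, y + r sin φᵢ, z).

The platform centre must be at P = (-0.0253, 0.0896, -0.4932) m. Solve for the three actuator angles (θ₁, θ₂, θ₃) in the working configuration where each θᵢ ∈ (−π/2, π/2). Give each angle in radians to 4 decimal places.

φ1=0.0° → target in arm frame (-0.0253, 0.0896)
  A cos θ + B sin θ = C:  0.1653·cos θ + -0.4932·sin θ = -0.3771
  θ1 = atan2(B,A) + arccos(C/0.5202) = 1.1343
rotate P by −φ2: (0.0902, -0.0229, -0.4932)
  e−x'=0.0498;  (l²−L²−(e−x')²−y'²−z²)/2L = -0.2423
  √(A²+B²)=0.4957;  θ2 = -1.4703+2.0814 ≈ 0.6112
φ3=240.0° → target in arm frame (-0.0649, -0.0667)
  A cos θ + B sin θ = C:  0.2049·cos θ + -0.4932·sin θ = -0.4233
  √(A²+B²)=0.5341;  θ3 = -1.1770+2.4859 ≈ 1.3089

θ₁ = 1.1343, θ₂ = 0.6112, θ₃ = 1.3089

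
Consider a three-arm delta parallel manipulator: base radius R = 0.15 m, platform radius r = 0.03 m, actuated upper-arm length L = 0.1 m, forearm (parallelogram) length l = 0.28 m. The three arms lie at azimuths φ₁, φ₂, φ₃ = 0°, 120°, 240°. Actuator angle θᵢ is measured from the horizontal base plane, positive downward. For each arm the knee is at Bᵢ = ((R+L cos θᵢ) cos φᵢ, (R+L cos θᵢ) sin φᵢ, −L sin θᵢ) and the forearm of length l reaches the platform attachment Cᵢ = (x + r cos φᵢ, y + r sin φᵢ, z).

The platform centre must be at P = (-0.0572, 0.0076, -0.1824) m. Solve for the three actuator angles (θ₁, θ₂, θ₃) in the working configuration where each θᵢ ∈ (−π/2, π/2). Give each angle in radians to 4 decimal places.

θ₁ = 0.6987, θ₂ = -0.2623, θ₃ = -0.0868

φ1=0.0° → target in arm frame (-0.0572, 0.0076)
  A=0.1772, B=-0.1824, C=(l²−L²−A²−y'²−z²)/(2L)=0.0184
  θ1 = atan2(B,A) + arccos(C/0.2543) = 0.6987
arm 2 (φ=120.0°): x'=0.0352, y'=0.0457
  A cos θ + B sin θ = C:  0.0848·cos θ + -0.1824·sin θ = 0.1292
  √(A²+B²)=0.2012;  θ2 = -1.1355+0.8732 ≈ -0.2623
φ3=240.0° → target in arm frame (0.0220, -0.0533)
  A=0.0980, B=-0.1824, C=(l²−L²−A²−y'²−z²)/(2L)=0.1134
  γ=atan2(-0.1824,0.0980)=-1.0778;  ψ=arccos(0.5478)=0.9911;  θ3=γ+ψ≈-0.0868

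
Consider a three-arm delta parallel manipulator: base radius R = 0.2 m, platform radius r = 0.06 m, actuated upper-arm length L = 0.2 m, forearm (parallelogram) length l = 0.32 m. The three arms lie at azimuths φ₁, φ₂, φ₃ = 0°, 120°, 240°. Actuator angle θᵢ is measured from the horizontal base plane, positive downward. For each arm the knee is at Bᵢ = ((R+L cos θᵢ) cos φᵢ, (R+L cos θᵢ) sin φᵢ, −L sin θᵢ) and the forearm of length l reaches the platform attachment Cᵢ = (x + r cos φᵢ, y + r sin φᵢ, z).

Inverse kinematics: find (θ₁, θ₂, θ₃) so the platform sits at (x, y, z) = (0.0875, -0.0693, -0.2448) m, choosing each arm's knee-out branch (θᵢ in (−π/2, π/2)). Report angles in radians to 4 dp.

θ₁ = 0.2621, θ₂ = 1.2215, θ₃ = 0.6982

rotate P by −φ1: (0.0875, -0.0693, -0.2448)
  A cos θ + B sin θ = C:  0.0525·cos θ + -0.2448·sin θ = -0.0127
  γ=atan2(-0.2448,0.0525)=-1.3595;  ψ=arccos(-0.0508)=1.6216;  θ1=γ+ψ≈0.2621
φ2=120.0° → target in arm frame (-0.1038, -0.0411)
  e−x'=0.2438;  (l²−L²−(e−x')²−y'²−z²)/2L = -0.1466
  θ2 = atan2(B,A) + arccos(C/0.3455) = 1.2215
arm 3 (φ=240.0°): x'=0.0163, y'=0.1104
  A=0.1237, B=-0.2448, C=(l²−L²−A²−y'²−z²)/(2L)=-0.0626
  γ=atan2(-0.2448,0.1237)=-1.1028;  ψ=arccos(-0.2281)=1.8010;  θ3=γ+ψ≈0.6982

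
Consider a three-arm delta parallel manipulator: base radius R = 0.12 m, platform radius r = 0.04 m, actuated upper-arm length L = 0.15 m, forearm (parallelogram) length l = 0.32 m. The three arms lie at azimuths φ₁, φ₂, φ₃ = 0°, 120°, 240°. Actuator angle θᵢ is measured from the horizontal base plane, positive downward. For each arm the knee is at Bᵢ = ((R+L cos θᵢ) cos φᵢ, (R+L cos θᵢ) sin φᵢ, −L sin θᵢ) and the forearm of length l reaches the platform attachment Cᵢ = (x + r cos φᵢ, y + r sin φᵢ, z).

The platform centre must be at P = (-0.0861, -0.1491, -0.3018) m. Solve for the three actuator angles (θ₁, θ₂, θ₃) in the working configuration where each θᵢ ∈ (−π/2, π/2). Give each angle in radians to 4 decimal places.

φ1=0.0° → target in arm frame (-0.0861, -0.1491)
  A=0.1661, B=-0.3018, C=(l²−L²−A²−y'²−z²)/(2L)=-0.2033
  √(A²+B²)=0.3445;  θ1 = -1.0677+2.2022 ≈ 1.1345
φ2=120.0° → target in arm frame (-0.0861, 0.1491)
  A=0.1661, B=-0.3018, C=(l²−L²−A²−y'²−z²)/(2L)=-0.2033
  θ2 = atan2(B,A) + arccos(C/0.3445) = 1.1344
φ3=240.0° → target in arm frame (0.1722, 0.0000)
  A cos θ + B sin θ = C:  -0.0922·cos θ + -0.3018·sin θ = -0.0656
  θ3 = atan2(B,A) + arccos(C/0.3156) = -0.0870

θ₁ = 1.1345, θ₂ = 1.1344, θ₃ = -0.0870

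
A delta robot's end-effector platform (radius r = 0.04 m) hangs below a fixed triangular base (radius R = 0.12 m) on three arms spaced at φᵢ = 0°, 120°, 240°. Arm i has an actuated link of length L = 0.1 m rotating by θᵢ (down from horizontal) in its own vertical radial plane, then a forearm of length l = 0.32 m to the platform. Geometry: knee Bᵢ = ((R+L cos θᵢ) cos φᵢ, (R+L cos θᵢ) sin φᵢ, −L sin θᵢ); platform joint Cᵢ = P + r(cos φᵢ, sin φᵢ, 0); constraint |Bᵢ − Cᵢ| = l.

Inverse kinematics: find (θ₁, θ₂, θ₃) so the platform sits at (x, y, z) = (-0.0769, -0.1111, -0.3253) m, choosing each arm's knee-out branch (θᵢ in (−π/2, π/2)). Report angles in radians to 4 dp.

θ₁ = 1.2213, θ₂ = 1.1345, θ₃ = 0.0868

rotate P by −φ1: (-0.0769, -0.1111, -0.3253)
  e−x'=0.1569;  (l²−L²−(e−x')²−y'²−z²)/2L = -0.2519
  θ1 = atan2(B,A) + arccos(C/0.3612) = 1.2213
rotate P by −φ2: (-0.0578, 0.1221, -0.3253)
  A cos θ + B sin θ = C:  0.1378·cos θ + -0.3253·sin θ = -0.2366
  γ=atan2(-0.3253,0.1378)=-1.1702;  ψ=arccos(-0.6697)=2.3046;  θ2=γ+ψ≈1.1345
rotate P by −φ3: (0.1347, -0.0110, -0.3253)
  A cos θ + B sin θ = C:  -0.0547·cos θ + -0.3253·sin θ = -0.0827
  √(A²+B²)=0.3299;  θ3 = -1.7373+1.8241 ≈ 0.0868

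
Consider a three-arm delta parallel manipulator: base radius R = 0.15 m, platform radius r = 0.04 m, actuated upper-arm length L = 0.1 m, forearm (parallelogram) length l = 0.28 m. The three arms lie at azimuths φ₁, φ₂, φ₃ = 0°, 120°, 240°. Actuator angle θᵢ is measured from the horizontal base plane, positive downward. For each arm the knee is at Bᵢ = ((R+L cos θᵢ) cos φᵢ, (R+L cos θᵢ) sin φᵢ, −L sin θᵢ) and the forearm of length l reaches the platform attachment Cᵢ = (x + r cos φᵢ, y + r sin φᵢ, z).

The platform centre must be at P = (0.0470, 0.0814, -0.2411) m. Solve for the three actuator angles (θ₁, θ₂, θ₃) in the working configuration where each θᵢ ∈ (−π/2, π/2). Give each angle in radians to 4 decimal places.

φ1=0.0° → target in arm frame (0.0470, 0.0814)
  A cos θ + B sin θ = C:  0.0630·cos θ + -0.2411·sin θ = -0.0016
  γ=atan2(-0.2411,0.0630)=-1.3152;  ψ=arccos(-0.0065)=1.5773;  θ1=γ+ψ≈0.2621
φ2=120.0° → target in arm frame (0.0470, -0.0814)
  e−x'=0.0630;  (l²−L²−(e−x')²−y'²−z²)/2L = -0.0016
  γ=atan2(-0.2411,0.0630)=-1.3152;  ψ=arccos(-0.0065)=1.5773;  θ2=γ+ψ≈0.2621
arm 3 (φ=240.0°): x'=-0.0940, y'=0.0000
  A cos θ + B sin θ = C:  0.2040·cos θ + -0.2411·sin θ = -0.1567
  √(A²+B²)=0.3158;  θ3 = -0.8686+2.0900 ≈ 1.2215

θ₁ = 0.2621, θ₂ = 0.2621, θ₃ = 1.2215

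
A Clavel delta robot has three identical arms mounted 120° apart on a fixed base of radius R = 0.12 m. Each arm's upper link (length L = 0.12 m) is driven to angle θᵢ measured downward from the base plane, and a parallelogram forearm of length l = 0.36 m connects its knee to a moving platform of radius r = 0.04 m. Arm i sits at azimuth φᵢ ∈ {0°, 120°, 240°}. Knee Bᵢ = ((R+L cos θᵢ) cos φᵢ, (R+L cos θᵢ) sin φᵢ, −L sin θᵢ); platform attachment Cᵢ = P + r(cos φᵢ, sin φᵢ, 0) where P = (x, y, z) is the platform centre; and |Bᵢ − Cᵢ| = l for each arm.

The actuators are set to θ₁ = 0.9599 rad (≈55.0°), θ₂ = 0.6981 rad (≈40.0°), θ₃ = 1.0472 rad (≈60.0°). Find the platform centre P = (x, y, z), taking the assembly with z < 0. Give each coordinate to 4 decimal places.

arm 1 at φ=0.0°: (R−r)+L cos θ1 = 0.1488;  S1 = (0.1488, 0.0000, -0.0983)
S2 = (0.1719·cos120.0°, 0.1719·sin120.0°, -0.0771) = (-0.0860, 0.1489, -0.0771)
arm 3 at φ=240.0°: (R−r)+L cos θ3 = 0.1400;  S3 = (-0.0700, -0.1212, -0.1039)
|S₂|²−|S₁|² = 0.0037;  |S₃|²−|S₁|² = -0.0014
[-0.4696 0.2978 0.0423]·P = 0.0037;  [-0.4377 -0.2425 -0.0113]·P = -0.0014
det = 0.2442;  x = -0.0019+0.0283z,  y = 0.0093+-0.0975z
into |P−S₁|² = l²: 1.0103z² + 0.1862z + -0.0971 = 0;  Δ = 0.4272;  z = -0.4156 or 0.2313 → z<0 root = -0.4156
x = -0.0137, y = 0.0499

(-0.0137, 0.0499, -0.4156)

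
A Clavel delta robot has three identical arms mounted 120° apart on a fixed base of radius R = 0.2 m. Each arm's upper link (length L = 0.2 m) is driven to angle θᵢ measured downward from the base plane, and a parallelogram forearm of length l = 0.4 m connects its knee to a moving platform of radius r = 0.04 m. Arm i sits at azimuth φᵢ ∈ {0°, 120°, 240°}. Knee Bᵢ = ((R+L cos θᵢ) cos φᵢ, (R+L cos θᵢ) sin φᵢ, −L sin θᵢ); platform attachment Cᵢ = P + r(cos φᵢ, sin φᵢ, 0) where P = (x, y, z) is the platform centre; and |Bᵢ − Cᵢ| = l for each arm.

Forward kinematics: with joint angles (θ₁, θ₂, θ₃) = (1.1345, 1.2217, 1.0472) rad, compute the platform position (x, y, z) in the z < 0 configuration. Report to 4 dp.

arm 1 at φ=0.0°: ρ1 = 0.2445;  centre 1 = (0.2445, 0.0000, -0.1813)
centre 2 = (0.2284·cos120.0°, 0.2284·sin120.0°, -0.1879) = (-0.1142, 0.1978, -0.1879)
centre 3 = (0.2600·cos240.0°, 0.2600·sin240.0°, -0.1732) = (-0.1300, -0.2252, -0.1732)
subtract pairs → two planes through P
[-0.7174 0.3956 -0.0133]·P = -0.0052;  [-0.7490 -0.4503 0.0161]·P = 0.0050
det = 0.6194;  x = 0.0006+0.0006z,  y = -0.0120+0.0348z
sphere 1 gives Az²+Bz+C=0 with A=1.0012, B=0.3614, C=-0.0675;  B²−4AC=0.4009;  roots -0.4967, 0.1357;  negative root z = -0.4967
x = 0.0003, y = -0.0293

(0.0003, -0.0293, -0.4967)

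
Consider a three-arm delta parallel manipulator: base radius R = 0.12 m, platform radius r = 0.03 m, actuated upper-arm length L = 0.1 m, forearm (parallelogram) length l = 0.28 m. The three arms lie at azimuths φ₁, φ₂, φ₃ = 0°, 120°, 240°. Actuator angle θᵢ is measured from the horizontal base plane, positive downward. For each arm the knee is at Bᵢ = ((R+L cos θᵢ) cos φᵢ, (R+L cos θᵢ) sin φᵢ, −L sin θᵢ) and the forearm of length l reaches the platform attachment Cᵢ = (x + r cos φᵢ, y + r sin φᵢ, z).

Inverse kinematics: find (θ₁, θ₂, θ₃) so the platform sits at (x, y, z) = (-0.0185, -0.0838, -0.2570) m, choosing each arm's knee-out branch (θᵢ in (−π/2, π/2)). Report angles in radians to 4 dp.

θ₁ = 0.6986, θ₂ = 0.9599, θ₃ = 0.0004

arm 1 (φ=0.0°): x'=-0.0185, y'=-0.0838
  A=0.1085, B=-0.2570, C=(l²−L²−A²−y'²−z²)/(2L)=-0.0822
  √(A²+B²)=0.2790;  θ1 = -1.1713+1.8700 ≈ 0.6986
rotate P by −φ2: (-0.0633, 0.0579, -0.2570)
  e−x'=0.1533;  (l²−L²−(e−x')²−y'²−z²)/2L = -0.1226
  γ=atan2(-0.2570,0.1533)=-1.0329;  ψ=arccos(-0.4095)=1.9927;  θ2=γ+ψ≈0.9599
rotate P by −φ3: (0.0818, 0.0259, -0.2570)
  e−x'=0.0082;  (l²−L²−(e−x')²−y'²−z²)/2L = 0.0081
  γ=atan2(-0.2570,0.0082)=-1.5390;  ψ=arccos(0.0314)=1.5394;  θ3=γ+ψ≈0.0004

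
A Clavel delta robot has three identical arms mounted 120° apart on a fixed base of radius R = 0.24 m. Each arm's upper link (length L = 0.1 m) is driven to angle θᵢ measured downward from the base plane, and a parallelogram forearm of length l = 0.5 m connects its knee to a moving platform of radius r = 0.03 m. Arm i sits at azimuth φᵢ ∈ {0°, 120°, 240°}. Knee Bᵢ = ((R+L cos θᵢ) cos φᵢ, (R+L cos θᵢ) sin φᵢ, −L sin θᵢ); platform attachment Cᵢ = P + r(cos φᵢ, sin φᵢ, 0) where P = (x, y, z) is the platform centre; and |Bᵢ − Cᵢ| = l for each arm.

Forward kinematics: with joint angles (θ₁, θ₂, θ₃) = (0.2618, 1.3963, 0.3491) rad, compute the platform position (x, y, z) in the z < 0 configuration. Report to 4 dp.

(0.0692, -0.1041, -0.4534)

O1 = (0.3066·cos0.0°, 0.3066·sin0.0°, -0.0259) = (0.3066, 0.0000, -0.0259)
O2 = (0.2274·cos120.0°, 0.2274·sin120.0°, -0.0985) = (-0.1137, 0.1969, -0.0985)
O3 = (0.3040·cos240.0°, 0.3040·sin240.0°, -0.0342) = (-0.1520, -0.2632, -0.0342)
subtract pairs → two planes through P
[-0.8405 0.3938 -0.1452]·P = -0.0333;  [-0.9172 -0.5265 -0.0166]·P = -0.0011
det = 0.8037;  x = 0.0223+-0.1033z,  y = -0.0368+0.1483z
into |P−O₁|² = l²: 1.0327z² + 0.0996z + -0.1672 = 0;  Δ = 0.7004;  z = -0.4534 or 0.3570 → z<0 root = -0.4534
x = 0.0692, y = -0.1041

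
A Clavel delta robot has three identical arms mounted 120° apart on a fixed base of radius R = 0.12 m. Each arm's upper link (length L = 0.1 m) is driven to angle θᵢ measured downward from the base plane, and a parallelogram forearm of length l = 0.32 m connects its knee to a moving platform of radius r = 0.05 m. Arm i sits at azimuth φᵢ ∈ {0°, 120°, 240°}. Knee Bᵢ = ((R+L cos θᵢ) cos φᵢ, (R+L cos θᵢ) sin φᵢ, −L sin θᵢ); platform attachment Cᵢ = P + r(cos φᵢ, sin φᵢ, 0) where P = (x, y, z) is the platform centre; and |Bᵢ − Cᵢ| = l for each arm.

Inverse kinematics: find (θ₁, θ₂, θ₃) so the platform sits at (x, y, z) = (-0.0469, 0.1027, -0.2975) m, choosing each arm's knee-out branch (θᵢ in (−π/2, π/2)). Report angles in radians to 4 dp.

φ1=0.0° → target in arm frame (-0.0469, 0.1027)
  e−x'=0.1169;  (l²−L²−(e−x')²−y'²−z²)/2L = -0.1016
  θ1 = atan2(B,A) + arccos(C/0.3196) = 0.6979
φ2=120.0° → target in arm frame (0.1124, -0.0107)
  A cos θ + B sin θ = C:  -0.0424·cos θ + -0.2975·sin θ = 0.0099
  γ=atan2(-0.2975,-0.0424)=-1.7123;  ψ=arccos(0.0330)=1.5378;  θ2=γ+ψ≈-0.1745
rotate P by −φ3: (-0.0655, -0.0920, -0.2975)
  A cos θ + B sin θ = C:  0.1355·cos θ + -0.2975·sin θ = -0.1146
  √(A²+B²)=0.3269;  θ3 = -1.1434+1.9290 ≈ 0.7856

θ₁ = 0.6979, θ₂ = -0.1745, θ₃ = 0.7856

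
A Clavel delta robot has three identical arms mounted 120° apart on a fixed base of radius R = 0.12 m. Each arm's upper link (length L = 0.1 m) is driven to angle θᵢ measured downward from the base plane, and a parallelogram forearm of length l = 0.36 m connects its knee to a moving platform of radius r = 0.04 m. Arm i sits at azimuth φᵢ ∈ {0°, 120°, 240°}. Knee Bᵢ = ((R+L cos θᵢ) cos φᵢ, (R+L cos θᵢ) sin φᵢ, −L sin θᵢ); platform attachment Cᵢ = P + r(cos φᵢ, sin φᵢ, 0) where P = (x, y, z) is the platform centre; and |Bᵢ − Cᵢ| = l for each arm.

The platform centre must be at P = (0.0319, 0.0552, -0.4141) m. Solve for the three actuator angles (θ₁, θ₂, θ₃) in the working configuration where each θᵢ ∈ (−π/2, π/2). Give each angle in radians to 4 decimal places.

arm 1 (φ=0.0°): x'=0.0319, y'=0.0552
  e−x'=0.0481;  (l²−L²−(e−x')²−y'²−z²)/2L = -0.2862
  θ1 = atan2(B,A) + arccos(C/0.4169) = 0.8723
rotate P by −φ2: (0.0319, -0.0552, -0.4141)
  A cos θ + B sin θ = C:  0.0481·cos θ + -0.4141·sin θ = -0.2862
  γ=atan2(-0.4141,0.0481)=-1.4551;  ψ=arccos(-0.6866)=2.3276;  θ2=γ+ψ≈0.8725
φ3=240.0° → target in arm frame (-0.0638, 0.0000)
  A=0.1438, B=-0.4141, C=(l²−L²−A²−y'²−z²)/(2L)=-0.3627
  √(A²+B²)=0.4383;  θ3 = -1.2367+2.5454 ≈ 1.3087

θ₁ = 0.8723, θ₂ = 0.8725, θ₃ = 1.3087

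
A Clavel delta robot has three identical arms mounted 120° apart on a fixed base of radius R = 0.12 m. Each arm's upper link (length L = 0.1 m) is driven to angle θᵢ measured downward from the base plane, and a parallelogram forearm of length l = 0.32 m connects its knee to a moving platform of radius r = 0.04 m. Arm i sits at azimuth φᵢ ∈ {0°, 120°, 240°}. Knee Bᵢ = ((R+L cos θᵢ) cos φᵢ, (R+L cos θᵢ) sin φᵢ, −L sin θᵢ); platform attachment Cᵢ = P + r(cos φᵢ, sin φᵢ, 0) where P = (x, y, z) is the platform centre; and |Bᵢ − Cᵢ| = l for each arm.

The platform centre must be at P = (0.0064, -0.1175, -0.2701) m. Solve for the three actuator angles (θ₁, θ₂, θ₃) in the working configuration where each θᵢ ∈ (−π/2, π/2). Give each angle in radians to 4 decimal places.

θ₁ = 0.2621, θ₂ = 0.8725, θ₃ = -0.3487

rotate P by −φ1: (0.0064, -0.1175, -0.2701)
  e−x'=0.0736;  (l²−L²−(e−x')²−y'²−z²)/2L = 0.0011
  γ=atan2(-0.2701,0.0736)=-1.3048;  ψ=arccos(0.0040)=1.5668;  θ1=γ+ψ≈0.2621
φ2=120.0° → target in arm frame (-0.1050, 0.0532)
  e−x'=0.1850;  (l²−L²−(e−x')²−y'²−z²)/2L = -0.0880
  θ2 = atan2(B,A) + arccos(C/0.3274) = 0.8725
rotate P by −φ3: (0.0986, 0.0643, -0.2701)
  A cos θ + B sin θ = C:  -0.0186·cos θ + -0.2701·sin θ = 0.0748
  θ3 = atan2(B,A) + arccos(C/0.2707) = -0.3487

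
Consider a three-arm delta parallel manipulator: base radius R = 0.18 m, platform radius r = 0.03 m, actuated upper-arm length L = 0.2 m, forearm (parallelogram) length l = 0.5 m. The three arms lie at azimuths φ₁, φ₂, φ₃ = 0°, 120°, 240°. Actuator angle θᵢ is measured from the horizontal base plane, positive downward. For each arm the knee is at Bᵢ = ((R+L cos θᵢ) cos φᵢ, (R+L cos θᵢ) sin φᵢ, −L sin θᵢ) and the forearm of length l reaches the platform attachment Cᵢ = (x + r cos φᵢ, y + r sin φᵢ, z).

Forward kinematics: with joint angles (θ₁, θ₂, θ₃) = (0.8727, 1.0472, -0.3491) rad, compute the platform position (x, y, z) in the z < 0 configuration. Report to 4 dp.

(-0.0852, -0.2172, -0.4187)

φ1=0.0°: virtual centre (0.2786, 0.0000, -0.1532), radius l
S2 = (0.2500·cos120.0°, 0.2500·sin120.0°, -0.1732) = (-0.1250, 0.2165, -0.1732)
S3 = (0.3379·cos240.0°, 0.3379·sin240.0°, 0.0684) = (-0.1690, -0.2927, 0.0684)
eliminate P² terms by subtracting sphere 1 from 2 and 3
linear system: -0.8071x+0.4330y = -0.0086−-0.0400z; -0.8950x+-0.5853y = 0.0178−0.4432z
Cramer: x(z) = -0.0031+0.1960z;  y(z) = -0.0256+0.4576z
sphere 1 gives Az²+Bz+C=0 with A=1.2478, B=0.1726, C=-0.1465;  B²−4AC=0.7611;  roots -0.4187, 0.2804;  negative root z = -0.4187
x = -0.0852, y = -0.2172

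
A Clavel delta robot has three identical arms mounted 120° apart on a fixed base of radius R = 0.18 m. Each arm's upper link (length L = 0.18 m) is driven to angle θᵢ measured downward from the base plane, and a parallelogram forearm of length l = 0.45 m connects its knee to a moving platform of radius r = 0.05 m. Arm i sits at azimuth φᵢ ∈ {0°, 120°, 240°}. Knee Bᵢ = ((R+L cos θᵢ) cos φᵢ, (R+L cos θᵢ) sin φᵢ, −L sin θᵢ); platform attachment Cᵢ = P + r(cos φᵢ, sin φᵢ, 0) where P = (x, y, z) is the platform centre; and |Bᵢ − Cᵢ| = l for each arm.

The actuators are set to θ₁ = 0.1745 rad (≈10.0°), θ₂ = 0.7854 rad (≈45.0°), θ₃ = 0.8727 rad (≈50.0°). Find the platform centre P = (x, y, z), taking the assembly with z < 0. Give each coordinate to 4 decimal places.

(0.1199, 0.0158, -0.4401)

φ1=0.0°: virtual centre (0.3073, 0.0000, -0.0313), radius l
φ2=120.0°: virtual centre (-0.1286, 0.2228, -0.1273), radius l
φ3=240.0°: virtual centre (-0.1228, -0.2128, -0.1379), radius l
subtract pairs → two planes through P
[-0.8718 0.4456 -0.1921]·P = -0.0130;  [-0.8602 -0.4256 -0.2133]·P = -0.0160
Cramer: x(z) = 0.0168-0.2343z;  y(z) = 0.0037-0.0275z
quadratic in z: (1.0557)z²+(0.1984)z+(-0.1171)=0, √Δ=0.7307 → z ∈ {-0.4401, 0.2521}; z = -0.4401 (taking z<0)
x = 0.1199, y = 0.0158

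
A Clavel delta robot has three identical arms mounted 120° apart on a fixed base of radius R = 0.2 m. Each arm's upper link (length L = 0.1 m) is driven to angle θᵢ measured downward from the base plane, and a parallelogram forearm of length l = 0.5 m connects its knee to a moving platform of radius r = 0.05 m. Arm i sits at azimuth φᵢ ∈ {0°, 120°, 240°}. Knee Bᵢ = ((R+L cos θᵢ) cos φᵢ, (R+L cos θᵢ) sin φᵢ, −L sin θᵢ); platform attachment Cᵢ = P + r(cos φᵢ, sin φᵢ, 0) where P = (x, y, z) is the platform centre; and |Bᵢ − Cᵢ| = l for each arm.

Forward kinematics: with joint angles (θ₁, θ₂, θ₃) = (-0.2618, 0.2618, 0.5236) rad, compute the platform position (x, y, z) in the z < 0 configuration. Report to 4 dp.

(0.0796, 0.0301, -0.4444)

φ1=0.0°: virtual centre (0.2466, 0.0000, 0.0259), radius l
φ2=120.0°: virtual centre (-0.1233, 0.2136, -0.0259), radius l
φ3=240.0°: virtual centre (-0.1183, -0.2049, -0.0500), radius l
eliminate P² terms by subtracting sphere 1 from 2 and 3
linear system: -0.7398x+0.4271y = 0.0000−-0.1035z; -0.7298x+-0.4098y = -0.0030−-0.1518z
Cramer: x(z) = 0.0021-0.1744z;  y(z) = 0.0036-0.0597z
into |P−centre ₁|² = l²: 1.0340z² + 0.0331z + -0.1895 = 0;  Δ = 0.7850;  z = -0.4444 or 0.4124 → z<0 root = -0.4444
x = 0.0796, y = 0.0301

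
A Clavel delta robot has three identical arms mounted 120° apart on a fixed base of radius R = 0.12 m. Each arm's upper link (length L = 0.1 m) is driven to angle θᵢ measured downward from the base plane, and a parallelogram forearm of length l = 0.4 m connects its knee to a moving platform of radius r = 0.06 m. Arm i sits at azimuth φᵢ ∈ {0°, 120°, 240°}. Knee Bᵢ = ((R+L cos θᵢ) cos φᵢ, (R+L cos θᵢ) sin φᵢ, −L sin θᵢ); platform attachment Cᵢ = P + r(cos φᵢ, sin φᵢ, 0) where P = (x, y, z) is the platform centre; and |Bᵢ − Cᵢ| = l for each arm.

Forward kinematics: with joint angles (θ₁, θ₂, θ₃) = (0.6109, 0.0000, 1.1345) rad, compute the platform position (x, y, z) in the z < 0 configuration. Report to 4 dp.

(0.0011, 0.1712, -0.3903)

O1 = (0.1419·cos0.0°, 0.1419·sin0.0°, -0.0574) = (0.1419, 0.0000, -0.0574)
O2 = (0.1600·cos120.0°, 0.1600·sin120.0°, 0.0000) = (-0.0800, 0.1386, 0.0000)
arm 3 at φ=240.0°: (R−r)+L cos θ3 = 0.1023;  O3 = (-0.0511, -0.0886, -0.0906)
eliminate P² terms by subtracting sphere 1 from 2 and 3
linear system: -0.4438x+0.2771y = 0.0022−0.1147z; -0.3861x+-0.1771y = -0.0048−-0.0665z
Cramer: x(z) = 0.0050+0.0101z;  y(z) = 0.0159-0.3978z
into |P−O₁|² = l²: 1.1583z² + 0.0993z + -0.1377 = 0;  Δ = 0.6480;  z = -0.3903 or 0.3046 → z<0 root = -0.3903
x = 0.0011, y = 0.1712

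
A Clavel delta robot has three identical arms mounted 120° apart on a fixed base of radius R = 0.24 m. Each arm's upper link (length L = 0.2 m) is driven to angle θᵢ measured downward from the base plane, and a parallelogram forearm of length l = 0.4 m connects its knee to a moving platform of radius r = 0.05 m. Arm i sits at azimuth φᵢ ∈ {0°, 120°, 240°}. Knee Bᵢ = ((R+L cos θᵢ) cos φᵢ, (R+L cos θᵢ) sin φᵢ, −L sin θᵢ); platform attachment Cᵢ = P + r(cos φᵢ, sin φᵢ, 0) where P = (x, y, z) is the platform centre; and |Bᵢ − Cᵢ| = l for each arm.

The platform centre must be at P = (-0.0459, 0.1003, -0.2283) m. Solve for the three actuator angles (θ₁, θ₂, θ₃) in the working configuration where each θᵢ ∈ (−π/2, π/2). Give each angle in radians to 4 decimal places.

rotate P by −φ1: (-0.0459, 0.1003, -0.2283)
  A cos θ + B sin θ = C:  0.2359·cos θ + -0.2283·sin θ = 0.0054
  γ=atan2(-0.2283,0.2359)=-0.7690;  ψ=arccos(0.0165)=1.5543;  θ1=γ+ψ≈0.7852
arm 2 (φ=120.0°): x'=0.1098, y'=-0.0104
  A=0.0802, B=-0.2283, C=(l²−L²−A²−y'²−z²)/(2L)=0.1534
  √(A²+B²)=0.2420;  θ2 = -1.2330+0.8844 ≈ -0.3486
arm 3 (φ=240.0°): x'=-0.0639, y'=-0.0899
  e−x'=0.2539;  (l²−L²−(e−x')²−y'²−z²)/2L = -0.0117
  γ=atan2(-0.2283,0.2539)=-0.7323;  ψ=arccos(-0.0342)=1.6050;  θ3=γ+ψ≈0.8727

θ₁ = 0.7852, θ₂ = -0.3486, θ₃ = 0.8727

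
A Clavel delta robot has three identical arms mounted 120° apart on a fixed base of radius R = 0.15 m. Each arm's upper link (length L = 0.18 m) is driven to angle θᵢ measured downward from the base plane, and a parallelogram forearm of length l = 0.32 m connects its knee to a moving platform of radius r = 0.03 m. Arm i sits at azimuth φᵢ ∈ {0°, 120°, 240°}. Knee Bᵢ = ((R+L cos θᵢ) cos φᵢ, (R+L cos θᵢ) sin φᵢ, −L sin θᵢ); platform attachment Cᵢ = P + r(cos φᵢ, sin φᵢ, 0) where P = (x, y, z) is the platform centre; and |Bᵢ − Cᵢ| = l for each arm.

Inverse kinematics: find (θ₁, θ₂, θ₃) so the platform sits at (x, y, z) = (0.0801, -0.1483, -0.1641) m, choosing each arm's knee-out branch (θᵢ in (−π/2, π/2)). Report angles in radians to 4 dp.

φ1=0.0° → target in arm frame (0.0801, -0.1483)
  e−x'=0.0399;  (l²−L²−(e−x')²−y'²−z²)/2L = 0.0541
  √(A²+B²)=0.1689;  θ1 = -1.3323+1.2445 ≈ -0.0878
arm 2 (φ=120.0°): x'=-0.1685, y'=0.0048
  e−x'=0.2885;  (l²−L²−(e−x')²−y'²−z²)/2L = -0.1116
  θ2 = atan2(B,A) + arccos(C/0.3319) = 1.3965
arm 3 (φ=240.0°): x'=0.0884, y'=0.1435
  e−x'=0.0316;  (l²−L²−(e−x')²−y'²−z²)/2L = 0.0596
  θ3 = atan2(B,A) + arccos(C/0.1671) = -0.1746

θ₁ = -0.0878, θ₂ = 1.3965, θ₃ = -0.1746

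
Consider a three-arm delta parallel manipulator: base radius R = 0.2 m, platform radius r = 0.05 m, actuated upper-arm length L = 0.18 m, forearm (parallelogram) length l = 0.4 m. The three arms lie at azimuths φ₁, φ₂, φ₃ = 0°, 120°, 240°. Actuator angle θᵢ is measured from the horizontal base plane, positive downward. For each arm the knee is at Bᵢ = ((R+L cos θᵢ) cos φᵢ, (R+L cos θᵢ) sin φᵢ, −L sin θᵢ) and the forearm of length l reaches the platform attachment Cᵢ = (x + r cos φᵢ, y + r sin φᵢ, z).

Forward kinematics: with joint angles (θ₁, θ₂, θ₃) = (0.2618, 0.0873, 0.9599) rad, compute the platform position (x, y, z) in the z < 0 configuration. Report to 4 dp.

(0.0409, 0.1063, -0.3085)

S1 = (0.3239·cos0.0°, 0.3239·sin0.0°, -0.0466) = (0.3239, 0.0000, -0.0466)
S2 = (0.3293·cos120.0°, 0.3293·sin120.0°, -0.0157) = (-0.1647, 0.2852, -0.0157)
S3 = (0.2532·cos240.0°, 0.2532·sin240.0°, -0.1474) = (-0.1266, -0.2193, -0.1474)
subtract pairs → two planes through P
linear system: -0.9770x+0.5704y = 0.0016−0.0618z; -0.9010x+-0.4386y = -0.0212−-0.2017z
Cramer: x(z) = 0.0121-0.0933z;  y(z) = 0.0235-0.2682z
sphere 1 gives Az²+Bz+C=0 with A=1.0806, B=0.1388, C=-0.0601;  B²−4AC=0.2788;  roots -0.3085, 0.1801;  negative root z = -0.3085
x = 0.0409, y = 0.1063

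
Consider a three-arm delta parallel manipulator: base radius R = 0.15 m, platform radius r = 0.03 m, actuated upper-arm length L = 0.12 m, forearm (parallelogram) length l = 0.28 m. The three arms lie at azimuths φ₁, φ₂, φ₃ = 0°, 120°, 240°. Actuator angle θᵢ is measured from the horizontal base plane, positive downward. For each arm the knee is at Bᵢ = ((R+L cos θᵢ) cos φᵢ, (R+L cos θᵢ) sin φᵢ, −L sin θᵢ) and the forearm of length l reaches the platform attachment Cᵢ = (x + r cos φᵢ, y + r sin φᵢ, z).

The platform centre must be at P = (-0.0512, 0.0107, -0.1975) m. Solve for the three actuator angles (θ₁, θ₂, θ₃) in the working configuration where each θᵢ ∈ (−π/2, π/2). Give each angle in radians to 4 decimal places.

arm 1 (φ=0.0°): x'=-0.0512, y'=0.0107
  A cos θ + B sin θ = C:  0.1712·cos θ + -0.1975·sin θ = -0.0185
  γ=atan2(-0.1975,0.1712)=-0.8566;  ψ=arccos(-0.0706)=1.6415;  θ1=γ+ψ≈0.7849
rotate P by −φ2: (0.0349, 0.0390, -0.1975)
  A cos θ + B sin θ = C:  0.0851·cos θ + -0.1975·sin θ = 0.0676
  √(A²+B²)=0.2151;  θ2 = -1.1638+1.2510 ≈ 0.0872
arm 3 (φ=240.0°): x'=0.0163, y'=-0.0497
  A cos θ + B sin θ = C:  0.1037·cos θ + -0.1975·sin θ = 0.0491
  γ=atan2(-0.1975,0.1037)=-1.0874;  ψ=arccos(0.2200)=1.3490;  θ3=γ+ψ≈0.2615

θ₁ = 0.7849, θ₂ = 0.0872, θ₃ = 0.2615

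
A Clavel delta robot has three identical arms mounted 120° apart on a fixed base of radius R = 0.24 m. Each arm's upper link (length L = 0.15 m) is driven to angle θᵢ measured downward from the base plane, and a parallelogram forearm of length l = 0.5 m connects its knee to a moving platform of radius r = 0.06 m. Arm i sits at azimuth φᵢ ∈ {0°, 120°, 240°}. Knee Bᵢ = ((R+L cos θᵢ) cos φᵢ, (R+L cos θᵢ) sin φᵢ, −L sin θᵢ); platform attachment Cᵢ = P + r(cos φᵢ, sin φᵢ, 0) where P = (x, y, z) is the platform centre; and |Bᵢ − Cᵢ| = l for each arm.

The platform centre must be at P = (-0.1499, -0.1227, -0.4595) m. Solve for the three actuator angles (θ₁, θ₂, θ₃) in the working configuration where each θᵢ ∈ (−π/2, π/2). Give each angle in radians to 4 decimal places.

rotate P by −φ1: (-0.1499, -0.1227, -0.4595)
  A cos θ + B sin θ = C:  0.3299·cos θ + -0.4595·sin θ = -0.3584
  √(A²+B²)=0.5657;  θ1 = -0.9481+2.2571 ≈ 1.3089
rotate P by −φ2: (-0.0313, 0.1912, -0.4595)
  e−x'=0.2113;  (l²−L²−(e−x')²−y'²−z²)/2L = -0.2161
  θ2 = atan2(B,A) + arccos(C/0.5058) = 0.8726
φ3=240.0° → target in arm frame (0.1812, -0.0685)
  A cos θ + B sin θ = C:  -0.0012·cos θ + -0.4595·sin θ = 0.0389
  θ3 = atan2(B,A) + arccos(C/0.4595) = -0.0874

θ₁ = 1.3089, θ₂ = 0.8726, θ₃ = -0.0874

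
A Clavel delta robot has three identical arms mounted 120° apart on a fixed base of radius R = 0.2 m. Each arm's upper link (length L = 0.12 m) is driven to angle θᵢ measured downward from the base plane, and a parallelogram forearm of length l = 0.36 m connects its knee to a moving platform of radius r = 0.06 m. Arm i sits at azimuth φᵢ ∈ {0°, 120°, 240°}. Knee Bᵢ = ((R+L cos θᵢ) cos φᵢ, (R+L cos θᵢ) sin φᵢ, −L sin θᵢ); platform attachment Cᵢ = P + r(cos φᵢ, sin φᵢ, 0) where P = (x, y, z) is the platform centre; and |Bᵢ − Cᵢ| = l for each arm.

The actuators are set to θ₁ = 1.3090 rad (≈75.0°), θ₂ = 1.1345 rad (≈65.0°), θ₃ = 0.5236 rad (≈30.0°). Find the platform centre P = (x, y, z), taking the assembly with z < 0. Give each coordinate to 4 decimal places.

arm 1 at φ=0.0°: ρ1 = 0.1711;  centre 1 = (0.1711, 0.0000, -0.1159)
φ2=120.0°: virtual centre (-0.0954, 0.1652, -0.1088), radius l
centre 3 = (0.2439·cos240.0°, 0.2439·sin240.0°, -0.0600) = (-0.1220, -0.2112, -0.0600)
eliminate P² terms by subtracting sphere 1 from 2 and 3
linear system: -0.5328x+0.3303y = 0.0055−0.0143z; -0.5860x+-0.4225y = 0.0204−0.1118z
det = 0.4187;  x = -0.0216+0.1027z,  y = -0.0183+0.1223z
quadratic in z: (1.0255)z²+(0.1878)z+(-0.0787)=0, √Δ=0.5984 → z ∈ {-0.3833, 0.2002}; z = -0.3833 (taking z<0)
x = -0.0610, y = -0.0651

(-0.0610, -0.0651, -0.3833)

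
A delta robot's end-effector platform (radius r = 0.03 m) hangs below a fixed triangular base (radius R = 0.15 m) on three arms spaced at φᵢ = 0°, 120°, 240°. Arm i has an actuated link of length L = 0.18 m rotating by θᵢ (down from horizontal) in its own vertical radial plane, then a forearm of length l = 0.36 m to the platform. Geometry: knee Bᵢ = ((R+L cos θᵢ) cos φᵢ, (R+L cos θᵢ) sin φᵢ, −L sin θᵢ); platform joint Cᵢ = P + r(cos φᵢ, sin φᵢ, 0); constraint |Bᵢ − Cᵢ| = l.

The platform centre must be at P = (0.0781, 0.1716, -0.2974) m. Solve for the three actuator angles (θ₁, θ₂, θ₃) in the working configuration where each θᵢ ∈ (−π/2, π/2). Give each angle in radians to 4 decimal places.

arm 1 (φ=0.0°): x'=0.0781, y'=0.1716
  A cos θ + B sin θ = C:  0.0419·cos θ + -0.2974·sin θ = -0.0624
  √(A²+B²)=0.3003;  θ1 = -1.4308+1.7799 ≈ 0.3491
φ2=120.0° → target in arm frame (0.1096, -0.1534)
  e−x'=0.0104;  (l²−L²−(e−x')²−y'²−z²)/2L = -0.0414
  √(A²+B²)=0.2976;  θ2 = -1.5357+1.7103 ≈ 0.1746
φ3=240.0° → target in arm frame (-0.1877, -0.0182)
  e−x'=0.3077;  (l²−L²−(e−x')²−y'²−z²)/2L = -0.2395
  γ=atan2(-0.2974,0.3077)=-0.7684;  ψ=arccos(-0.5598)=2.1649;  θ3=γ+ψ≈1.3965

θ₁ = 0.3491, θ₂ = 0.1746, θ₃ = 1.3965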